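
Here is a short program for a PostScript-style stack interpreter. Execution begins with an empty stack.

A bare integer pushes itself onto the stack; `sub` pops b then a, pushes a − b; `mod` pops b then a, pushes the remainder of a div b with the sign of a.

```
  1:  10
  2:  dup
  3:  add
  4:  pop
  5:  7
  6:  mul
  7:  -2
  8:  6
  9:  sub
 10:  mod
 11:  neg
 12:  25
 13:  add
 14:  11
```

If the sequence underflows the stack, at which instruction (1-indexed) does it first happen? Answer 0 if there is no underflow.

6

10  → [10]
dup → [10, 10]
add → [20]
pop → []
7   → [7]
mul  — needs 2 operands, stack has 1 → underflow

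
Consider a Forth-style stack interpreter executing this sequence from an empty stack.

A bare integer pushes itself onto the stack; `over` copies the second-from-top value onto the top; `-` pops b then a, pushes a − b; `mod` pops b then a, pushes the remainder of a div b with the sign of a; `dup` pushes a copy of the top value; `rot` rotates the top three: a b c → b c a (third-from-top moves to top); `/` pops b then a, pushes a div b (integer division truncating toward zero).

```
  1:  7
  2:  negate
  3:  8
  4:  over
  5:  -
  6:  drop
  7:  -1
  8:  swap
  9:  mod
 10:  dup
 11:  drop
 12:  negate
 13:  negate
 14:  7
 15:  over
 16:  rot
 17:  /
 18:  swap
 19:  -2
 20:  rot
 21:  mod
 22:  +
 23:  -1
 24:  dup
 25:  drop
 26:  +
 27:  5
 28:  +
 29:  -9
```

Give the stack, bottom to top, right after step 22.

7      → [7]
negate → [-7]
8      → [-7, 8]
over   → [-7, 8, -7]
-      → [-7, 15]
drop   → [-7]
-1     → [-7, -1]
swap   → [-1, -7]
mod    → [-1]
dup    → [-1, -1]
drop   → [-1]
negate → [1]
negate → [-1]
7      → [-1, 7]
over   → [-1, 7, -1]
rot    → [7, -1, -1]
/      → [7, 1]
swap   → [1, 7]
-2     → [1, 7, -2]
rot    → [7, -2, 1]
mod    → [7, 0]
+      → [7]

[7]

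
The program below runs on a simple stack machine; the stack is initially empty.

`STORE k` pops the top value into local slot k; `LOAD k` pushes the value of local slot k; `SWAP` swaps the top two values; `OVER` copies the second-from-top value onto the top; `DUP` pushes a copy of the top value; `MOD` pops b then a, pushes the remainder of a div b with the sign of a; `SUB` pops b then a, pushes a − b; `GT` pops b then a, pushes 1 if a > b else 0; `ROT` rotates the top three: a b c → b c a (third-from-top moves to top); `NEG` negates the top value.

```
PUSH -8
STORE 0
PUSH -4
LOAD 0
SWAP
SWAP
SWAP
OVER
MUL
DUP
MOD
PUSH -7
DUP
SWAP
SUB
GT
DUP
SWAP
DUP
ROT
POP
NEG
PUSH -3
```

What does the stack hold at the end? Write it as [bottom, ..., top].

PUSH -8 → [-8]
STORE 0 → []
PUSH -4 → [-4]
LOAD 0  → [-4, -8]
SWAP    → [-8, -4]
SWAP    → [-4, -8]
SWAP    → [-8, -4]
OVER    → [-8, -4, -8]
MUL     → [-8, 32]
DUP     → [-8, 32, 32]
MOD     → [-8, 0]
PUSH -7 → [-8, 0, -7]
DUP     → [-8, 0, -7, -7]
SWAP    → [-8, 0, -7, -7]
SUB     → [-8, 0, 0]
GT      → [-8, 0]
DUP     → [-8, 0, 0]
SWAP    → [-8, 0, 0]
DUP     → [-8, 0, 0, 0]
ROT     → [-8, 0, 0, 0]
POP     → [-8, 0, 0]
NEG     → [-8, 0, 0]
PUSH -3 → [-8, 0, 0, -3]

[-8, 0, 0, -3]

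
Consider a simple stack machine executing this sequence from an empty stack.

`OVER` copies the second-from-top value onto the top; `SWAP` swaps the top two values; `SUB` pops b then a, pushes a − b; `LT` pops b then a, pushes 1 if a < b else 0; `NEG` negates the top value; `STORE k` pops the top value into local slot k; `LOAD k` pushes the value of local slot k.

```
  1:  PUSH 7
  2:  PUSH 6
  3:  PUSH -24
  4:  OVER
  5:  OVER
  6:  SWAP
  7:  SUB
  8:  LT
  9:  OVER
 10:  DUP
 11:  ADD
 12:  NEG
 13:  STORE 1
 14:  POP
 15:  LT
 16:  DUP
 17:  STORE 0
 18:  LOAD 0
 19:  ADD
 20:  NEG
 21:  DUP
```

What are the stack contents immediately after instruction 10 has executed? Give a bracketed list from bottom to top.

PUSH 7   → 7
PUSH 6   → 7 6
PUSH -24 → 7 6 -24
OVER     → 7 6 -24 6
OVER     → 7 6 -24 6 -24
SWAP     → 7 6 -24 -24 6
SUB      → 7 6 -24 -30
LT       → 7 6 0
OVER     → 7 6 0 6
DUP      → 7 6 0 6 6

[7, 6, 0, 6, 6]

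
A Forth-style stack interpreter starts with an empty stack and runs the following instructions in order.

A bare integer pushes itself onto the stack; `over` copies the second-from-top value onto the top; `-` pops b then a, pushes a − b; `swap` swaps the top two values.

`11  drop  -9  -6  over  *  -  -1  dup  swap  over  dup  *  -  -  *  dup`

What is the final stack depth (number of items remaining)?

11   : [11]
drop : []
-9   : [-9]
-6   : [-9, -6]
over : [-9, -6, -9]
*    : [-9, 54]
-    : [-63]
-1   : [-63, -1]
dup  : [-63, -1, -1]
swap : [-63, -1, -1]
over : [-63, -1, -1, -1]
dup  : [-63, -1, -1, -1, -1]
*    : [-63, -1, -1, 1]
-    : [-63, -1, -2]
-    : [-63, 1]
*    : [-63]
dup  : [-63, -63]

2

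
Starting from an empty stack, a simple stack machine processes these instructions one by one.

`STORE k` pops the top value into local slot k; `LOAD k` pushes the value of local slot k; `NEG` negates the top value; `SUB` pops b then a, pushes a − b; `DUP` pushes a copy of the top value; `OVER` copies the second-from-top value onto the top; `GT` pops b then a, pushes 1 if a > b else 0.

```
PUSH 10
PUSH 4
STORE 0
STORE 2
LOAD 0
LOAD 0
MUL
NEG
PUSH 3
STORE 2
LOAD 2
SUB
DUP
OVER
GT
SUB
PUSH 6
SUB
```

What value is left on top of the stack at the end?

-25

PUSH 10 -> [10]
PUSH 4  -> [10, 4]
STORE 0 -> [10]
STORE 2 -> []
LOAD 0  -> [4]
LOAD 0  -> [4, 4]
MUL     -> [16]
NEG     -> [-16]
PUSH 3  -> [-16, 3]
STORE 2 -> [-16]
LOAD 2  -> [-16, 3]
SUB     -> [-19]
DUP     -> [-19, -19]
OVER    -> [-19, -19, -19]
GT      -> [-19, 0]
SUB     -> [-19]
PUSH 6  -> [-19, 6]
SUB     -> [-25]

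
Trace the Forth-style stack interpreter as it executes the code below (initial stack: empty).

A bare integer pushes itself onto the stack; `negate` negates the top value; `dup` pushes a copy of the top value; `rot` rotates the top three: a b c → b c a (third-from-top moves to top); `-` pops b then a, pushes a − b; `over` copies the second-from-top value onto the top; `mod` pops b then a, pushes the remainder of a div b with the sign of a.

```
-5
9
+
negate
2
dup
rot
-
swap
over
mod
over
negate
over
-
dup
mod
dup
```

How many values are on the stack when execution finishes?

4

-5      -5
9       -5 9
+       4
negate  -4
2       -4 2
dup     -4 2 2
rot     2 2 -4
-       2 6
swap    6 2
over    6 2 6
mod     6 2
over    6 2 6
negate  6 2 -6
over    6 2 -6 2
-       6 2 -8
dup     6 2 -8 -8
mod     6 2 0
dup     6 2 0 0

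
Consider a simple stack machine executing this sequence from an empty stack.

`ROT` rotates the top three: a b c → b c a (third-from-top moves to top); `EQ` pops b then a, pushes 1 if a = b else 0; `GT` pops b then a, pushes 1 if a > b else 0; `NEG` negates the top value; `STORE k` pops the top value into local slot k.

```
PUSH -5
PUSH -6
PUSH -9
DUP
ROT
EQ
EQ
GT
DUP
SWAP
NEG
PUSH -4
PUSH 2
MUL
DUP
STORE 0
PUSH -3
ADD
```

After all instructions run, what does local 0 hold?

PUSH -5 → [-5]
PUSH -6 → [-5, -6]
PUSH -9 → [-5, -6, -9]
DUP     → [-5, -6, -9, -9]
ROT     → [-5, -9, -9, -6]
EQ      → [-5, -9, 0]
EQ      → [-5, 0]
GT      → [0]
DUP     → [0, 0]
SWAP    → [0, 0]
NEG     → [0, 0]
PUSH -4 → [0, 0, -4]
PUSH 2  → [0, 0, -4, 2]
MUL     → [0, 0, -8]
DUP     → [0, 0, -8, -8]
STORE 0 → [0, 0, -8]
PUSH -3 → [0, 0, -8, -3]
ADD     → [0, 0, -11]

-8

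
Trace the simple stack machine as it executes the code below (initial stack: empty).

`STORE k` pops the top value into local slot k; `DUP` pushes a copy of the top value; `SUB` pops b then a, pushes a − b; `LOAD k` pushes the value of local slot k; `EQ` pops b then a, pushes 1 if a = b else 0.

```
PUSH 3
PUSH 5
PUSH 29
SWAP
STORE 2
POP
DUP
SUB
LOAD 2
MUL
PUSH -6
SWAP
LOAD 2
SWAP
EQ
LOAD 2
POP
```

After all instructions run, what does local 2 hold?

5

PUSH 3  -> 3
PUSH 5  -> 3 5
PUSH 29 -> 3 5 29
SWAP    -> 3 29 5
STORE 2 -> 3 29
POP     -> 3
DUP     -> 3 3
SUB     -> 0
LOAD 2  -> 0 5
MUL     -> 0
PUSH -6 -> 0 -6
SWAP    -> -6 0
LOAD 2  -> -6 0 5
SWAP    -> -6 5 0
EQ      -> -6 0
LOAD 2  -> -6 0 5
POP     -> -6 0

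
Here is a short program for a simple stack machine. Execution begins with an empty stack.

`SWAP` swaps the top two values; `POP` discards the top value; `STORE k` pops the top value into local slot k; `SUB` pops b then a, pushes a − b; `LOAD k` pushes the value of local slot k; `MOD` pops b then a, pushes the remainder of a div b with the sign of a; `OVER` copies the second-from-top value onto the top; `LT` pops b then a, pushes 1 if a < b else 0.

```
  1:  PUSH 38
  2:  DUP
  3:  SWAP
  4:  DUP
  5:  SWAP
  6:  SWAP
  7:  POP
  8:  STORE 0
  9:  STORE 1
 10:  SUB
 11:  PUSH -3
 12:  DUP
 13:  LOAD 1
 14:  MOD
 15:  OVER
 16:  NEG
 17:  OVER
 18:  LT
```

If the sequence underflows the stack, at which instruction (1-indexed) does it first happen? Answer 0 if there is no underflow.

PUSH 38  38
DUP      38 38
SWAP     38 38
DUP      38 38 38
SWAP     38 38 38
SWAP     38 38 38
POP      38 38
STORE 0  38
STORE 1  (empty)
SUB  — needs 2 operands, stack has 0 → underflow

10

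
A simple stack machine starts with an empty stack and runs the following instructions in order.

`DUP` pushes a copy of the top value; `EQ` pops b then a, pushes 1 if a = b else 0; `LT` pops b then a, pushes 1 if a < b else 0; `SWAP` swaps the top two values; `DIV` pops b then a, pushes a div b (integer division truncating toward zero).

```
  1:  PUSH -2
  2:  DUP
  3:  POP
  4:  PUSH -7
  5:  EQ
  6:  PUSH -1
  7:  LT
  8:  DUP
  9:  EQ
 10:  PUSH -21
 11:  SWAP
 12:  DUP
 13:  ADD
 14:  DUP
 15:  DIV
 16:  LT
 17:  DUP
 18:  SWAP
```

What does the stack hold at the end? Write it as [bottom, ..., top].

PUSH -2  : -2
DUP      : -2 -2
POP      : -2
PUSH -7  : -2 -7
EQ       : 0
PUSH -1  : 0 -1
LT       : 0
DUP      : 0 0
EQ       : 1
PUSH -21 : 1 -21
SWAP     : -21 1
DUP      : -21 1 1
ADD      : -21 2
DUP      : -21 2 2
DIV      : -21 1
LT       : 1
DUP      : 1 1
SWAP     : 1 1

[1, 1]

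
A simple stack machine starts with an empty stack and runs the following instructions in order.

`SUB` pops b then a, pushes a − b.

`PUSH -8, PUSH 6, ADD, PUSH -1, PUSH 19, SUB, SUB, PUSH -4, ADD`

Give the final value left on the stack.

14

PUSH -8 -> -8
PUSH 6  -> -8 6
ADD     -> -2
PUSH -1 -> -2 -1
PUSH 19 -> -2 -1 19
SUB     -> -2 -20
SUB     -> 18
PUSH -4 -> 18 -4
ADD     -> 14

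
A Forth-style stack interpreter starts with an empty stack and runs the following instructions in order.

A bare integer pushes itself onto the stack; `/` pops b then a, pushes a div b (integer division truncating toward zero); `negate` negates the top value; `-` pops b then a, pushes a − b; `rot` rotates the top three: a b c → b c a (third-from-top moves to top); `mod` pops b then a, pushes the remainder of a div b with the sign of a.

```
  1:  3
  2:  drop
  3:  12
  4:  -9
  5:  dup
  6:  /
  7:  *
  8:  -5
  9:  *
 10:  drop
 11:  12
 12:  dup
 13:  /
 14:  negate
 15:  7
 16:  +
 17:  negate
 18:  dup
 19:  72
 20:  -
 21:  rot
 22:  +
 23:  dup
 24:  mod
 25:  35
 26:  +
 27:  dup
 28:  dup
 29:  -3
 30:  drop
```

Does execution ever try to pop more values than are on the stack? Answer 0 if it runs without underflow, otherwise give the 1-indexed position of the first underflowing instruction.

21

3      → [3]
drop   → []
12     → [12]
-9     → [12, -9]
dup    → [12, -9, -9]
/      → [12, 1]
*      → [12]
-5     → [12, -5]
*      → [-60]
drop   → []
12     → [12]
dup    → [12, 12]
/      → [1]
negate → [-1]
7      → [-1, 7]
+      → [6]
negate → [-6]
dup    → [-6, -6]
72     → [-6, -6, 72]
-      → [-6, -78]
rot  — needs 3 operands, stack has 2 → underflow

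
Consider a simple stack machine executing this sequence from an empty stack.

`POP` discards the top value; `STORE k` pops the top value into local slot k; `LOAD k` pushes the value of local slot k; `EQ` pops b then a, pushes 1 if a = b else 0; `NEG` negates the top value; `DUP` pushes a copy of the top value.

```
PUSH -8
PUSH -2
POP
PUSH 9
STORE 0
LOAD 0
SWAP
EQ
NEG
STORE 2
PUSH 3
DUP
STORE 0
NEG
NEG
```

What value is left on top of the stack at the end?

PUSH -8 : [-8]
PUSH -2 : [-8, -2]
POP     : [-8]
PUSH 9  : [-8, 9]
STORE 0 : [-8]
LOAD 0  : [-8, 9]
SWAP    : [9, -8]
EQ      : [0]
NEG     : [0]
STORE 2 : []
PUSH 3  : [3]
DUP     : [3, 3]
STORE 0 : [3]
NEG     : [-3]
NEG     : [3]

3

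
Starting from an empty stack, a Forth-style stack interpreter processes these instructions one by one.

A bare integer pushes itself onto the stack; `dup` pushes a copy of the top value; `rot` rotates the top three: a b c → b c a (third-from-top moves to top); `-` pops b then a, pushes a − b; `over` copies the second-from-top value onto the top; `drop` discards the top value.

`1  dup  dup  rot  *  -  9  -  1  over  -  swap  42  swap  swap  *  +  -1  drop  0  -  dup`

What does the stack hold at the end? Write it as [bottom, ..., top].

1    → 1
dup  → 1 1
dup  → 1 1 1
rot  → 1 1 1
*    → 1 1
-    → 0
9    → 0 9
-    → -9
1    → -9 1
over → -9 1 -9
-    → -9 10
swap → 10 -9
42   → 10 -9 42
swap → 10 42 -9
swap → 10 -9 42
*    → 10 -378
+    → -368
-1   → -368 -1
drop → -368
0    → -368 0
-    → -368
dup  → -368 -368

[-368, -368]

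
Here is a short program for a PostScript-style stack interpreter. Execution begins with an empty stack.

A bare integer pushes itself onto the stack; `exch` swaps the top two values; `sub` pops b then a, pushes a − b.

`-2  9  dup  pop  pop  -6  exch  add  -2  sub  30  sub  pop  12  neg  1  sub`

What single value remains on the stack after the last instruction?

-13

-2    [-2]
9     [-2, 9]
dup   [-2, 9, 9]
pop   [-2, 9]
pop   [-2]
-6    [-2, -6]
exch  [-6, -2]
add   [-8]
-2    [-8, -2]
sub   [-6]
30    [-6, 30]
sub   [-36]
pop   []
12    [12]
neg   [-12]
1     [-12, 1]
sub   [-13]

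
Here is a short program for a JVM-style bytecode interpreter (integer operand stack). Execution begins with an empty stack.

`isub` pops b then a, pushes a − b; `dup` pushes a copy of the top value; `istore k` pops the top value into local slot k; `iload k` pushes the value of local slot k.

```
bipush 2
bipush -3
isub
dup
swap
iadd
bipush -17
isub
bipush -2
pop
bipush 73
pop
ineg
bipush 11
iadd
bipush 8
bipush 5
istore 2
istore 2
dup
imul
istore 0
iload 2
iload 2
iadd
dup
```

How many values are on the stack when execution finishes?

bipush 2   : 2
bipush -3  : 2 -3
isub       : 5
dup        : 5 5
swap       : 5 5
iadd       : 10
bipush -17 : 10 -17
isub       : 27
bipush -2  : 27 -2
pop        : 27
bipush 73  : 27 73
pop        : 27
ineg       : -27
bipush 11  : -27 11
iadd       : -16
bipush 8   : -16 8
bipush 5   : -16 8 5
istore 2   : -16 8
istore 2   : -16
dup        : -16 -16
imul       : 256
istore 0   : (empty)
iload 2    : 8
iload 2    : 8 8
iadd       : 16
dup        : 16 16

2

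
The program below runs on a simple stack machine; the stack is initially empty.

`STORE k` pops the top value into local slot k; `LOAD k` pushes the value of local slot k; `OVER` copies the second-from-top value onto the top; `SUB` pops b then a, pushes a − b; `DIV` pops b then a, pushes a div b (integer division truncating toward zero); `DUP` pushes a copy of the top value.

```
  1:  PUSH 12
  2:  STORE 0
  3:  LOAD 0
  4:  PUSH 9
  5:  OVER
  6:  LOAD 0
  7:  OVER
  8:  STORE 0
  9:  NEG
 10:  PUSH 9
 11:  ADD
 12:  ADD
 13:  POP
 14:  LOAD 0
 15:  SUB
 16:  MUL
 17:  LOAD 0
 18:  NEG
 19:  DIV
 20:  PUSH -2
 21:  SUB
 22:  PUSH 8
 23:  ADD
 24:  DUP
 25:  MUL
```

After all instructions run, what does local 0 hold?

12

PUSH 12  12
STORE 0  (empty)
LOAD 0   12
PUSH 9   12 9
OVER     12 9 12
LOAD 0   12 9 12 12
OVER     12 9 12 12 12
STORE 0  12 9 12 12
NEG      12 9 12 -12
PUSH 9   12 9 12 -12 9
ADD      12 9 12 -3
ADD      12 9 9
POP      12 9
LOAD 0   12 9 12
SUB      12 -3
MUL      -36
LOAD 0   -36 12
NEG      -36 -12
DIV      3
PUSH -2  3 -2
SUB      5
PUSH 8   5 8
ADD      13
DUP      13 13
MUL      169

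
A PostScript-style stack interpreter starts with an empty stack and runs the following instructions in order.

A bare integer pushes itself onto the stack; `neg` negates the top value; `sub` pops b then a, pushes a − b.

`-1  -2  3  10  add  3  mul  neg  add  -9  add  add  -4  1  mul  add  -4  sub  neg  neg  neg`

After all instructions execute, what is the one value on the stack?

51

-1  → -1
-2  → -1 -2
3   → -1 -2 3
10  → -1 -2 3 10
add → -1 -2 13
3   → -1 -2 13 3
mul → -1 -2 39
neg → -1 -2 -39
add → -1 -41
-9  → -1 -41 -9
add → -1 -50
add → -51
-4  → -51 -4
1   → -51 -4 1
mul → -51 -4
add → -55
-4  → -55 -4
sub → -51
neg → 51
neg → -51
neg → 51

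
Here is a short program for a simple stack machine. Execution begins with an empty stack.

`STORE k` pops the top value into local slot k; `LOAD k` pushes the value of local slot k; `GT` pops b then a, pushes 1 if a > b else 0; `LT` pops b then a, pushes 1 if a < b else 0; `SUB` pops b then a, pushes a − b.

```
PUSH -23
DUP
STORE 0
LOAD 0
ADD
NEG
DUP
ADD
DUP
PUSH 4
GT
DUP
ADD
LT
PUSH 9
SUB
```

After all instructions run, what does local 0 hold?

-23

PUSH -23 → -23
DUP      → -23 -23
STORE 0  → -23
LOAD 0   → -23 -23
ADD      → -46
NEG      → 46
DUP      → 46 46
ADD      → 92
DUP      → 92 92
PUSH 4   → 92 92 4
GT       → 92 1
DUP      → 92 1 1
ADD      → 92 2
LT       → 0
PUSH 9   → 0 9
SUB      → -9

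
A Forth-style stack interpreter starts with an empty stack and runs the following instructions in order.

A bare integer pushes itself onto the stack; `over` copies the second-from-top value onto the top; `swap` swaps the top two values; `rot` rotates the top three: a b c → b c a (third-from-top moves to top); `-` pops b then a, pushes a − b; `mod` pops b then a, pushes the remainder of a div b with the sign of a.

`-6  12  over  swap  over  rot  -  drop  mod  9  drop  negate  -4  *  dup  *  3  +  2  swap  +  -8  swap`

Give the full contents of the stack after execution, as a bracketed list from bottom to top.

[-8, 581]

-6      -6
12      -6 12
over    -6 12 -6
swap    -6 -6 12
over    -6 -6 12 -6
rot     -6 12 -6 -6
-       -6 12 0
drop    -6 12
mod     -6
9       -6 9
drop    -6
negate  6
-4      6 -4
*       -24
dup     -24 -24
*       576
3       576 3
+       579
2       579 2
swap    2 579
+       581
-8      581 -8
swap    -8 581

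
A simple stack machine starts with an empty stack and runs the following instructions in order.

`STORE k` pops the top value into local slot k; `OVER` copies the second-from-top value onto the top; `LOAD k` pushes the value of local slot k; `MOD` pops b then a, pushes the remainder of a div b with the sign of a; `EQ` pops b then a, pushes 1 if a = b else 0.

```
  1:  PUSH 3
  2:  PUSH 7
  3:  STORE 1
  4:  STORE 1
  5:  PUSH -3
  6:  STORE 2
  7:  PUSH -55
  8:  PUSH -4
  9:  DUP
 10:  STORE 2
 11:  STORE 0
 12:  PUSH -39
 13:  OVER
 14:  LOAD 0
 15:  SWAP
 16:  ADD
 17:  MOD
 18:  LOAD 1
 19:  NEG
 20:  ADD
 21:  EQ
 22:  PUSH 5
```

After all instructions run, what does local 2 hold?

PUSH 3   → 3
PUSH 7   → 3 7
STORE 1  → 3
STORE 1  → (empty)
PUSH -3  → -3
STORE 2  → (empty)
PUSH -55 → -55
PUSH -4  → -55 -4
DUP      → -55 -4 -4
STORE 2  → -55 -4
STORE 0  → -55
PUSH -39 → -55 -39
OVER     → -55 -39 -55
LOAD 0   → -55 -39 -55 -4
SWAP     → -55 -39 -4 -55
ADD      → -55 -39 -59
MOD      → -55 -39
LOAD 1   → -55 -39 3
NEG      → -55 -39 -3
ADD      → -55 -42
EQ       → 0
PUSH 5   → 0 5

-4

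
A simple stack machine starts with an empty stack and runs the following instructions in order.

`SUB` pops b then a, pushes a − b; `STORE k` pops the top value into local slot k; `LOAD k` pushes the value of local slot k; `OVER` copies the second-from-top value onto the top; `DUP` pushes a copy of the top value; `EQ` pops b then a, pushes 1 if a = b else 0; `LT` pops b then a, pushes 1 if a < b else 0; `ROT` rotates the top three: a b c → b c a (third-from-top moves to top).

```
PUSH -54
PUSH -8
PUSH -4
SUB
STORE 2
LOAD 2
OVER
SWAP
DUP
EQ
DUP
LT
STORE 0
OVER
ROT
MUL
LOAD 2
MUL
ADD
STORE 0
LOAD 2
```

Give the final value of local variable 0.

PUSH -54  -54
PUSH -8   -54 -8
PUSH -4   -54 -8 -4
SUB       -54 -4
STORE 2   -54
LOAD 2    -54 -4
OVER      -54 -4 -54
SWAP      -54 -54 -4
DUP       -54 -54 -4 -4
EQ        -54 -54 1
DUP       -54 -54 1 1
LT        -54 -54 0
STORE 0   -54 -54
OVER      -54 -54 -54
ROT       -54 -54 -54
MUL       -54 2916
LOAD 2    -54 2916 -4
MUL       -54 -11664
ADD       -11718
STORE 0   (empty)
LOAD 2    -4

-11718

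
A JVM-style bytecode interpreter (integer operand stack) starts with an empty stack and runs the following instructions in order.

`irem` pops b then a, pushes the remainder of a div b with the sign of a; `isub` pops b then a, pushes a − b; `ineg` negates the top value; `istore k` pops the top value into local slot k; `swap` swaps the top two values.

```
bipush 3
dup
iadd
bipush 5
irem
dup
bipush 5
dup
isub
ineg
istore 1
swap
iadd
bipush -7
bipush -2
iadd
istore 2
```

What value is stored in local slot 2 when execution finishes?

bipush 3  : 3
dup       : 3 3
iadd      : 6
bipush 5  : 6 5
irem      : 1
dup       : 1 1
bipush 5  : 1 1 5
dup       : 1 1 5 5
isub      : 1 1 0
ineg      : 1 1 0
istore 1  : 1 1
swap      : 1 1
iadd      : 2
bipush -7 : 2 -7
bipush -2 : 2 -7 -2
iadd      : 2 -9
istore 2  : 2

-9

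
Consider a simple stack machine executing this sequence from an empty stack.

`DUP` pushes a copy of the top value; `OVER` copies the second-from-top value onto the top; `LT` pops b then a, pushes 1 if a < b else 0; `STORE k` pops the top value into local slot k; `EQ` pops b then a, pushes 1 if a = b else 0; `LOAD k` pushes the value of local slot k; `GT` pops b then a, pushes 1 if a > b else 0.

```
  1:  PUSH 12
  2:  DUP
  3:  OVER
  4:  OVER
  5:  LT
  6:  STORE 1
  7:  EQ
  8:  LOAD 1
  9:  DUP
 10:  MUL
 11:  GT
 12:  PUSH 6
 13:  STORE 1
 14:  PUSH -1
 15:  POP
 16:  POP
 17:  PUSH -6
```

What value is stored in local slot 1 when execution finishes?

6

PUSH 12 → [12]
DUP     → [12, 12]
OVER    → [12, 12, 12]
OVER    → [12, 12, 12, 12]
LT      → [12, 12, 0]
STORE 1 → [12, 12]
EQ      → [1]
LOAD 1  → [1, 0]
DUP     → [1, 0, 0]
MUL     → [1, 0]
GT      → [1]
PUSH 6  → [1, 6]
STORE 1 → [1]
PUSH -1 → [1, -1]
POP     → [1]
POP     → []
PUSH -6 → [-6]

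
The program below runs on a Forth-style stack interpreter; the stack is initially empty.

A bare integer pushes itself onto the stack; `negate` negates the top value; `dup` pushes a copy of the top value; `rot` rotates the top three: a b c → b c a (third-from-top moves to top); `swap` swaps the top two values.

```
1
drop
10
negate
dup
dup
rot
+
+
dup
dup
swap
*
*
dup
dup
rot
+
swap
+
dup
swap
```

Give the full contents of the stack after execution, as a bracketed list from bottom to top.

[-81000, -81000]

1      : [1]
drop   : []
10     : [10]
negate : [-10]
dup    : [-10, -10]
dup    : [-10, -10, -10]
rot    : [-10, -10, -10]
+      : [-10, -20]
+      : [-30]
dup    : [-30, -30]
dup    : [-30, -30, -30]
swap   : [-30, -30, -30]
*      : [-30, 900]
*      : [-27000]
dup    : [-27000, -27000]
dup    : [-27000, -27000, -27000]
rot    : [-27000, -27000, -27000]
+      : [-27000, -54000]
swap   : [-54000, -27000]
+      : [-81000]
dup    : [-81000, -81000]
swap   : [-81000, -81000]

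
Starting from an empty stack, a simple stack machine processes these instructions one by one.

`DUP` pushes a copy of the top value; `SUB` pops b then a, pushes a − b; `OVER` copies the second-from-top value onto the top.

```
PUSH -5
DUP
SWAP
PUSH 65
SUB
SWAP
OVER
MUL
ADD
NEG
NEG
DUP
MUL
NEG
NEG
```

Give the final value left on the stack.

78400

PUSH -5 : [-5]
DUP     : [-5, -5]
SWAP    : [-5, -5]
PUSH 65 : [-5, -5, 65]
SUB     : [-5, -70]
SWAP    : [-70, -5]
OVER    : [-70, -5, -70]
MUL     : [-70, 350]
ADD     : [280]
NEG     : [-280]
NEG     : [280]
DUP     : [280, 280]
MUL     : [78400]
NEG     : [-78400]
NEG     : [78400]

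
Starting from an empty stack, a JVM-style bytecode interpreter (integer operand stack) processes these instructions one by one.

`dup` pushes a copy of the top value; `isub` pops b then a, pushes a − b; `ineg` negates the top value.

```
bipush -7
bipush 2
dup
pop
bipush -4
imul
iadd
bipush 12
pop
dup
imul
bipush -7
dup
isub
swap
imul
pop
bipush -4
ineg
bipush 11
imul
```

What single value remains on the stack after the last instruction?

44

bipush -7 -> [-7]
bipush 2  -> [-7, 2]
dup       -> [-7, 2, 2]
pop       -> [-7, 2]
bipush -4 -> [-7, 2, -4]
imul      -> [-7, -8]
iadd      -> [-15]
bipush 12 -> [-15, 12]
pop       -> [-15]
dup       -> [-15, -15]
imul      -> [225]
bipush -7 -> [225, -7]
dup       -> [225, -7, -7]
isub      -> [225, 0]
swap      -> [0, 225]
imul      -> [0]
pop       -> []
bipush -4 -> [-4]
ineg      -> [4]
bipush 11 -> [4, 11]
imul      -> [44]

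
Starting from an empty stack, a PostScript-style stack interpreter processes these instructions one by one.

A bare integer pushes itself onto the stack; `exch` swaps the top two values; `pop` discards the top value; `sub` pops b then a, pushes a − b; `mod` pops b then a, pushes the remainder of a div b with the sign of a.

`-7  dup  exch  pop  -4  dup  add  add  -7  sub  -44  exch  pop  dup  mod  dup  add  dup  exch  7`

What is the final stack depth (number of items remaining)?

-7    [-7]
dup   [-7, -7]
exch  [-7, -7]
pop   [-7]
-4    [-7, -4]
dup   [-7, -4, -4]
add   [-7, -8]
add   [-15]
-7    [-15, -7]
sub   [-8]
-44   [-8, -44]
exch  [-44, -8]
pop   [-44]
dup   [-44, -44]
mod   [0]
dup   [0, 0]
add   [0]
dup   [0, 0]
exch  [0, 0]
7     [0, 0, 7]

3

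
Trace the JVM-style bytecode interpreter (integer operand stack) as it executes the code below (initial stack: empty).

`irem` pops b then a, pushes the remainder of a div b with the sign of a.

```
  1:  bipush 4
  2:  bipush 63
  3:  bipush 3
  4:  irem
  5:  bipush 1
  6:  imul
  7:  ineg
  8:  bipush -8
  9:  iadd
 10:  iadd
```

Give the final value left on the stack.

bipush 4  -> 4
bipush 63 -> 4 63
bipush 3  -> 4 63 3
irem      -> 4 0
bipush 1  -> 4 0 1
imul      -> 4 0
ineg      -> 4 0
bipush -8 -> 4 0 -8
iadd      -> 4 -8
iadd      -> -4

-4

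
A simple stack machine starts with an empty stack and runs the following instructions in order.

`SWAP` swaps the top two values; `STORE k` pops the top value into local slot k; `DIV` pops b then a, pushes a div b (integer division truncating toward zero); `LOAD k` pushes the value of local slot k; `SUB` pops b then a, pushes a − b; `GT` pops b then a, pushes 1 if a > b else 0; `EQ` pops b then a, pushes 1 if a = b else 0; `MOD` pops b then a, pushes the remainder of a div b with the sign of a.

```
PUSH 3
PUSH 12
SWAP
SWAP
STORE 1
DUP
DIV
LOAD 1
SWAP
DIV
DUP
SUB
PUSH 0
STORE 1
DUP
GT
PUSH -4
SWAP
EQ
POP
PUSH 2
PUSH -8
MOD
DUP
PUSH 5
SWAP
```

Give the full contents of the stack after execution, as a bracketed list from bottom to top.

[2, 5, 2]

PUSH 3  : 3
PUSH 12 : 3 12
SWAP    : 12 3
SWAP    : 3 12
STORE 1 : 3
DUP     : 3 3
DIV     : 1
LOAD 1  : 1 12
SWAP    : 12 1
DIV     : 12
DUP     : 12 12
SUB     : 0
PUSH 0  : 0 0
STORE 1 : 0
DUP     : 0 0
GT      : 0
PUSH -4 : 0 -4
SWAP    : -4 0
EQ      : 0
POP     : (empty)
PUSH 2  : 2
PUSH -8 : 2 -8
MOD     : 2
DUP     : 2 2
PUSH 5  : 2 2 5
SWAP    : 2 5 2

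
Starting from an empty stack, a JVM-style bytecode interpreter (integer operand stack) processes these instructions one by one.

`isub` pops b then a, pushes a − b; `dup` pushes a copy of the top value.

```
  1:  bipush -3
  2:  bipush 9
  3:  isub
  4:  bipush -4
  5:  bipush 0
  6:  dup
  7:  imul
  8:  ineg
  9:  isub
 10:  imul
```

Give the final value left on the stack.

48

bipush -3 → [-3]
bipush 9  → [-3, 9]
isub      → [-12]
bipush -4 → [-12, -4]
bipush 0  → [-12, -4, 0]
dup       → [-12, -4, 0, 0]
imul      → [-12, -4, 0]
ineg      → [-12, -4, 0]
isub      → [-12, -4]
imul      → [48]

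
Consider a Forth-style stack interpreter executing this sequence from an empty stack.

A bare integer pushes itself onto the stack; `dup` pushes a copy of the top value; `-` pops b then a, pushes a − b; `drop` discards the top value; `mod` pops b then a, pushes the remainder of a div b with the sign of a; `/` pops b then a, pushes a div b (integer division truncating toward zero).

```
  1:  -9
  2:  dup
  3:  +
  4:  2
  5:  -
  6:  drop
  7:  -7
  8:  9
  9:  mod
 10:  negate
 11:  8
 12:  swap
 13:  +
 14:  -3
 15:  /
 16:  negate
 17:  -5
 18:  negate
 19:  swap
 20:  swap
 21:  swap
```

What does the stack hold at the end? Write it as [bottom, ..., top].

[5, 5]

-9      -9
dup     -9 -9
+       -18
2       -18 2
-       -20
drop    (empty)
-7      -7
9       -7 9
mod     -7
negate  7
8       7 8
swap    8 7
+       15
-3      15 -3
/       -5
negate  5
-5      5 -5
negate  5 5
swap    5 5
swap    5 5
swap    5 5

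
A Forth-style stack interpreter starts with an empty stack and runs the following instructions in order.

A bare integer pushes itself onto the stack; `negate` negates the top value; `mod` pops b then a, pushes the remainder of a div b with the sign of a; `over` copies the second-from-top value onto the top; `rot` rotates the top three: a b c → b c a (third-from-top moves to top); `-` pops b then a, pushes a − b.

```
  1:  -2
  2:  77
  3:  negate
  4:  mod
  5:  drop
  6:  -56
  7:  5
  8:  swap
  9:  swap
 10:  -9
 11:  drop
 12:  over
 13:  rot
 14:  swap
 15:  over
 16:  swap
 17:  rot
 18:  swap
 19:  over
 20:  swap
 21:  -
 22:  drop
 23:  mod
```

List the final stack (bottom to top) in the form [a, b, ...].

-2     -> -2
77     -> -2 77
negate -> -2 -77
mod    -> -2
drop   -> (empty)
-56    -> -56
5      -> -56 5
swap   -> 5 -56
swap   -> -56 5
-9     -> -56 5 -9
drop   -> -56 5
over   -> -56 5 -56
rot    -> 5 -56 -56
swap   -> 5 -56 -56
over   -> 5 -56 -56 -56
swap   -> 5 -56 -56 -56
rot    -> 5 -56 -56 -56
swap   -> 5 -56 -56 -56
over   -> 5 -56 -56 -56 -56
swap   -> 5 -56 -56 -56 -56
-      -> 5 -56 -56 0
drop   -> 5 -56 -56
mod    -> 5 0

[5, 0]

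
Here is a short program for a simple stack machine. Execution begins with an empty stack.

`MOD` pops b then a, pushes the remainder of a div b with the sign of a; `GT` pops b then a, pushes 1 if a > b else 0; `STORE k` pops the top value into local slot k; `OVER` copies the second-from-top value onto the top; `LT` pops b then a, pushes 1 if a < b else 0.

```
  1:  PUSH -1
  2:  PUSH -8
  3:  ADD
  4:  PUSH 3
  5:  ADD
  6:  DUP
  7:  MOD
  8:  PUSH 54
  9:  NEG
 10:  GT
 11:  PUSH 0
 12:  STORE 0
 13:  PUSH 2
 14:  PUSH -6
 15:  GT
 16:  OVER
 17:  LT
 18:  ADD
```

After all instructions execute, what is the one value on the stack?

PUSH -1  [-1]
PUSH -8  [-1, -8]
ADD      [-9]
PUSH 3   [-9, 3]
ADD      [-6]
DUP      [-6, -6]
MOD      [0]
PUSH 54  [0, 54]
NEG      [0, -54]
GT       [1]
PUSH 0   [1, 0]
STORE 0  [1]
PUSH 2   [1, 2]
PUSH -6  [1, 2, -6]
GT       [1, 1]
OVER     [1, 1, 1]
LT       [1, 0]
ADD      [1]

1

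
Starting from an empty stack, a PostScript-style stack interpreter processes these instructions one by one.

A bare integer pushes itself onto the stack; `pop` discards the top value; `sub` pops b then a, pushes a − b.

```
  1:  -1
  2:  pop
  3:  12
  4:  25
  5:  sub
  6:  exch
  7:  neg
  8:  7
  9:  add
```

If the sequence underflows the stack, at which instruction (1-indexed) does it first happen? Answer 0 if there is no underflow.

6

-1  : -1
pop : (empty)
12  : 12
25  : 12 25
sub : -13
exch  — needs 2 operands, stack has 1 → underflow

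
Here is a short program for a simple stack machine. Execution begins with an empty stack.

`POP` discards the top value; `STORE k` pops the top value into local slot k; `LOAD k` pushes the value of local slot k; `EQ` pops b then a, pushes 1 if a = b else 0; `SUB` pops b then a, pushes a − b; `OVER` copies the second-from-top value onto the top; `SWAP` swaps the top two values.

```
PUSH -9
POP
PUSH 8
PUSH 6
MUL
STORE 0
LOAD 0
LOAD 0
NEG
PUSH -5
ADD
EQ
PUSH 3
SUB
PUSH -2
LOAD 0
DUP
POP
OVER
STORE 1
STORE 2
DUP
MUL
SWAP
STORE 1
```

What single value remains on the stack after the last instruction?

4

PUSH -9 -> [-9]
POP     -> []
PUSH 8  -> [8]
PUSH 6  -> [8, 6]
MUL     -> [48]
STORE 0 -> []
LOAD 0  -> [48]
LOAD 0  -> [48, 48]
NEG     -> [48, -48]
PUSH -5 -> [48, -48, -5]
ADD     -> [48, -53]
EQ      -> [0]
PUSH 3  -> [0, 3]
SUB     -> [-3]
PUSH -2 -> [-3, -2]
LOAD 0  -> [-3, -2, 48]
DUP     -> [-3, -2, 48, 48]
POP     -> [-3, -2, 48]
OVER    -> [-3, -2, 48, -2]
STORE 1 -> [-3, -2, 48]
STORE 2 -> [-3, -2]
DUP     -> [-3, -2, -2]
MUL     -> [-3, 4]
SWAP    -> [4, -3]
STORE 1 -> [4]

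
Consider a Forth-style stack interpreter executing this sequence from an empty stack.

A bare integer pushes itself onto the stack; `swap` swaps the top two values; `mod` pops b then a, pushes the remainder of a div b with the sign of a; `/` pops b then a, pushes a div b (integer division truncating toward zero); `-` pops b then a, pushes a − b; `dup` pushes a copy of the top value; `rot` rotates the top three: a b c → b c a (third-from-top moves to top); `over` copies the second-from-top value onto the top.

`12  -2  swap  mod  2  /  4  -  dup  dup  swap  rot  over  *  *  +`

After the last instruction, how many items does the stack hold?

12    [12]
-2    [12, -2]
swap  [-2, 12]
mod   [-2]
2     [-2, 2]
/     [-1]
4     [-1, 4]
-     [-5]
dup   [-5, -5]
dup   [-5, -5, -5]
swap  [-5, -5, -5]
rot   [-5, -5, -5]
over  [-5, -5, -5, -5]
*     [-5, -5, 25]
*     [-5, -125]
+     [-130]

1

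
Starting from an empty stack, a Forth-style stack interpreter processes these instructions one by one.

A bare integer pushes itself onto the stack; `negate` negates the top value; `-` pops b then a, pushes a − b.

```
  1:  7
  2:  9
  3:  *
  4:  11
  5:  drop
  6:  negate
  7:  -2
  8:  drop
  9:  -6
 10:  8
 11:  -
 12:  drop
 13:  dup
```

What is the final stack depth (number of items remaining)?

2

7      -> [7]
9      -> [7, 9]
*      -> [63]
11     -> [63, 11]
drop   -> [63]
negate -> [-63]
-2     -> [-63, -2]
drop   -> [-63]
-6     -> [-63, -6]
8      -> [-63, -6, 8]
-      -> [-63, -14]
drop   -> [-63]
dup    -> [-63, -63]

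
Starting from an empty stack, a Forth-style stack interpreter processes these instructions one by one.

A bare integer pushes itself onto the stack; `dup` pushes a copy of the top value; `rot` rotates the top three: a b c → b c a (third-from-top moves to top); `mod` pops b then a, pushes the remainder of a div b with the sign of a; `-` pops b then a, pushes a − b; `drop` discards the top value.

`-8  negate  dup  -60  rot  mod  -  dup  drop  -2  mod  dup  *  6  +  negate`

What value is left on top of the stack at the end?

-8     → [-8]
negate → [8]
dup    → [8, 8]
-60    → [8, 8, -60]
rot    → [8, -60, 8]
mod    → [8, -4]
-      → [12]
dup    → [12, 12]
drop   → [12]
-2     → [12, -2]
mod    → [0]
dup    → [0, 0]
*      → [0]
6      → [0, 6]
+      → [6]
negate → [-6]

-6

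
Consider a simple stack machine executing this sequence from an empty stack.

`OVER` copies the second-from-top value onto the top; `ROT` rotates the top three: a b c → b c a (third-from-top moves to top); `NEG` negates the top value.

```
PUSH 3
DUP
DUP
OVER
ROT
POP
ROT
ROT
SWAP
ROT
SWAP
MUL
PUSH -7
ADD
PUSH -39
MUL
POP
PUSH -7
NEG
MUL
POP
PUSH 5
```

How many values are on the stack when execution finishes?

1

PUSH 3   -> 3
DUP      -> 3 3
DUP      -> 3 3 3
OVER     -> 3 3 3 3
ROT      -> 3 3 3 3
POP      -> 3 3 3
ROT      -> 3 3 3
ROT      -> 3 3 3
SWAP     -> 3 3 3
ROT      -> 3 3 3
SWAP     -> 3 3 3
MUL      -> 3 9
PUSH -7  -> 3 9 -7
ADD      -> 3 2
PUSH -39 -> 3 2 -39
MUL      -> 3 -78
POP      -> 3
PUSH -7  -> 3 -7
NEG      -> 3 7
MUL      -> 21
POP      -> (empty)
PUSH 5   -> 5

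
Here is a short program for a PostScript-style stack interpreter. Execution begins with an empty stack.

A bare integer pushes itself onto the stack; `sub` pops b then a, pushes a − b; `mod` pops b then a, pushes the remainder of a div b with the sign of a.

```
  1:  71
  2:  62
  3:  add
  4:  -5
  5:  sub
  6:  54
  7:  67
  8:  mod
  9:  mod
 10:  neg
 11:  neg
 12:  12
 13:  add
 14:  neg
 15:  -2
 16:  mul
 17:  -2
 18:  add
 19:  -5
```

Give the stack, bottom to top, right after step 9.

[30]

71  : [71]
62  : [71, 62]
add : [133]
-5  : [133, -5]
sub : [138]
54  : [138, 54]
67  : [138, 54, 67]
mod : [138, 54]
mod : [30]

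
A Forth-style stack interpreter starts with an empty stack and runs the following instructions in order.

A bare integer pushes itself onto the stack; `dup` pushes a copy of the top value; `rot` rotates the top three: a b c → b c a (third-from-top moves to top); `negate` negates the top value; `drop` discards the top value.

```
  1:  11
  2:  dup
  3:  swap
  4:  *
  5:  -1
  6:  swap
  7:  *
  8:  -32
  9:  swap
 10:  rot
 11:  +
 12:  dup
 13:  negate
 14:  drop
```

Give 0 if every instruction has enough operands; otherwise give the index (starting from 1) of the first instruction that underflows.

10

11   → [11]
dup  → [11, 11]
swap → [11, 11]
*    → [121]
-1   → [121, -1]
swap → [-1, 121]
*    → [-121]
-32  → [-121, -32]
swap → [-32, -121]
rot  — needs 3 operands, stack has 2 → underflow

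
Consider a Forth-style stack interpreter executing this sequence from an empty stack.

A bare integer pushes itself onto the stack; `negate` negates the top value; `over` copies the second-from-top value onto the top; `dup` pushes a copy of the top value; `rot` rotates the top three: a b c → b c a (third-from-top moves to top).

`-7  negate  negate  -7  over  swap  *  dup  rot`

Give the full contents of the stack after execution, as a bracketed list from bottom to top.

-7     -> [-7]
negate -> [7]
negate -> [-7]
-7     -> [-7, -7]
over   -> [-7, -7, -7]
swap   -> [-7, -7, -7]
*      -> [-7, 49]
dup    -> [-7, 49, 49]
rot    -> [49, 49, -7]

[49, 49, -7]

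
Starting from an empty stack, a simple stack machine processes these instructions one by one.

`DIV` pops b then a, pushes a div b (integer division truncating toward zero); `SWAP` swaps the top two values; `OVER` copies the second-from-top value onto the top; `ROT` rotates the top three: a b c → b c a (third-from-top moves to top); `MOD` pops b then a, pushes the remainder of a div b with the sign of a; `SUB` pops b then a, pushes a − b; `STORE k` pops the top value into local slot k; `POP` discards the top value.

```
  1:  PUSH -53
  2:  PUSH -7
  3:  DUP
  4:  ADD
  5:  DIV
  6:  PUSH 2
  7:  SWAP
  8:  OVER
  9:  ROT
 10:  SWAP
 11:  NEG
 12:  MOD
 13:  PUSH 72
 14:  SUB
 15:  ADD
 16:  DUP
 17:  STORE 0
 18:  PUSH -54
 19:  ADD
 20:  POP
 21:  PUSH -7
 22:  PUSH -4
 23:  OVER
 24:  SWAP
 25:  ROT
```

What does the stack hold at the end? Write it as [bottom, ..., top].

[-7, -4, -7]

PUSH -53  [-53]
PUSH -7   [-53, -7]
DUP       [-53, -7, -7]
ADD       [-53, -14]
DIV       [3]
PUSH 2    [3, 2]
SWAP      [2, 3]
OVER      [2, 3, 2]
ROT       [3, 2, 2]
SWAP      [3, 2, 2]
NEG       [3, 2, -2]
MOD       [3, 0]
PUSH 72   [3, 0, 72]
SUB       [3, -72]
ADD       [-69]
DUP       [-69, -69]
STORE 0   [-69]
PUSH -54  [-69, -54]
ADD       [-123]
POP       []
PUSH -7   [-7]
PUSH -4   [-7, -4]
OVER      [-7, -4, -7]
SWAP      [-7, -7, -4]
ROT       [-7, -4, -7]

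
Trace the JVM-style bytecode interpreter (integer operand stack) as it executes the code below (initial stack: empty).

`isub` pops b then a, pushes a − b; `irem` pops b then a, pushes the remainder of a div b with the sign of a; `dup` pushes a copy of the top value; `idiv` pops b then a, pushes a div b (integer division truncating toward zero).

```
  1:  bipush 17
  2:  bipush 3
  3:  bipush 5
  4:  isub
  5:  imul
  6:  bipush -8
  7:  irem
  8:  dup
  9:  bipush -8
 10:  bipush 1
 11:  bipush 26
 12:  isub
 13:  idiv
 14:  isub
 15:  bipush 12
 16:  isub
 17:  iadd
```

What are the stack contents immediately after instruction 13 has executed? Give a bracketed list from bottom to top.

bipush 17 → [17]
bipush 3  → [17, 3]
bipush 5  → [17, 3, 5]
isub      → [17, -2]
imul      → [-34]
bipush -8 → [-34, -8]
irem      → [-2]
dup       → [-2, -2]
bipush -8 → [-2, -2, -8]
bipush 1  → [-2, -2, -8, 1]
bipush 26 → [-2, -2, -8, 1, 26]
isub      → [-2, -2, -8, -25]
idiv      → [-2, -2, 0]

[-2, -2, 0]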